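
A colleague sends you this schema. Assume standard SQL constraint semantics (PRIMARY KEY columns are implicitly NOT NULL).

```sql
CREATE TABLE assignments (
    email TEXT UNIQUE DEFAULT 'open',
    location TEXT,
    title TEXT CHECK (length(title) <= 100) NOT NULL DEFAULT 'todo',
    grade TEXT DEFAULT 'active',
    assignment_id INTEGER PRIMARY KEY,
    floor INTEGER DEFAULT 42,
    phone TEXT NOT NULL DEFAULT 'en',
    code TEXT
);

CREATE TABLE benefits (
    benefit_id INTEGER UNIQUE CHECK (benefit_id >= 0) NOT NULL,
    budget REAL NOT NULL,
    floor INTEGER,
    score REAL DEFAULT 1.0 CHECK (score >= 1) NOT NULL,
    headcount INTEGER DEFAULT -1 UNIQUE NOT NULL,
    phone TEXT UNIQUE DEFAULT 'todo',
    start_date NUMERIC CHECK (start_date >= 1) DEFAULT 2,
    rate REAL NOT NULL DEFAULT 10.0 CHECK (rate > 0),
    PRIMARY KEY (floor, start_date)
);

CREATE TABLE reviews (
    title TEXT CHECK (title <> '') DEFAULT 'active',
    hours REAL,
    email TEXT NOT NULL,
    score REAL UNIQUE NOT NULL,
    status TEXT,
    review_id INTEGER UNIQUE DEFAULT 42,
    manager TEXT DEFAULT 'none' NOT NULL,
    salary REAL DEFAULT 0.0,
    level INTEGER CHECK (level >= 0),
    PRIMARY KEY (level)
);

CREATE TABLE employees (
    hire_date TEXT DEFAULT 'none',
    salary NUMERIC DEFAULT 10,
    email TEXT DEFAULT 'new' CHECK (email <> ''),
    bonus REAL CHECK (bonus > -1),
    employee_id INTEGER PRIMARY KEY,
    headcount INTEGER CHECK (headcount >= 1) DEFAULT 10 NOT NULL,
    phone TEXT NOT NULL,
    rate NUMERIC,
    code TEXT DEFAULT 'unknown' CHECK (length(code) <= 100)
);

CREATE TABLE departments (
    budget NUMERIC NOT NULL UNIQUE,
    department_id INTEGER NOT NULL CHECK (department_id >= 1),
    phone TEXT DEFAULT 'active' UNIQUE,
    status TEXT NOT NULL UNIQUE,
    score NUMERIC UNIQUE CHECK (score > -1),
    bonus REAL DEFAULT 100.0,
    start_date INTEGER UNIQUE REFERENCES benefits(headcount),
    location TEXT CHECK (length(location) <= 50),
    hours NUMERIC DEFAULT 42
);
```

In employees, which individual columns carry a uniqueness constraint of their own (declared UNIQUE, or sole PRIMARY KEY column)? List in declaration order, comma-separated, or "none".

employee_id

- hire_date: no UNIQUE or single-column PK constraint.
- salary: no UNIQUE or single-column PK constraint.
- email: no UNIQUE or single-column PK constraint.
- bonus: no UNIQUE or single-column PK constraint.
- employee_id: single-column PRIMARY KEY → unique.
- headcount: no UNIQUE or single-column PK constraint.
- phone: no UNIQUE or single-column PK constraint.
- rate: no UNIQUE or single-column PK constraint.
- code: no UNIQUE or single-column PK constraint.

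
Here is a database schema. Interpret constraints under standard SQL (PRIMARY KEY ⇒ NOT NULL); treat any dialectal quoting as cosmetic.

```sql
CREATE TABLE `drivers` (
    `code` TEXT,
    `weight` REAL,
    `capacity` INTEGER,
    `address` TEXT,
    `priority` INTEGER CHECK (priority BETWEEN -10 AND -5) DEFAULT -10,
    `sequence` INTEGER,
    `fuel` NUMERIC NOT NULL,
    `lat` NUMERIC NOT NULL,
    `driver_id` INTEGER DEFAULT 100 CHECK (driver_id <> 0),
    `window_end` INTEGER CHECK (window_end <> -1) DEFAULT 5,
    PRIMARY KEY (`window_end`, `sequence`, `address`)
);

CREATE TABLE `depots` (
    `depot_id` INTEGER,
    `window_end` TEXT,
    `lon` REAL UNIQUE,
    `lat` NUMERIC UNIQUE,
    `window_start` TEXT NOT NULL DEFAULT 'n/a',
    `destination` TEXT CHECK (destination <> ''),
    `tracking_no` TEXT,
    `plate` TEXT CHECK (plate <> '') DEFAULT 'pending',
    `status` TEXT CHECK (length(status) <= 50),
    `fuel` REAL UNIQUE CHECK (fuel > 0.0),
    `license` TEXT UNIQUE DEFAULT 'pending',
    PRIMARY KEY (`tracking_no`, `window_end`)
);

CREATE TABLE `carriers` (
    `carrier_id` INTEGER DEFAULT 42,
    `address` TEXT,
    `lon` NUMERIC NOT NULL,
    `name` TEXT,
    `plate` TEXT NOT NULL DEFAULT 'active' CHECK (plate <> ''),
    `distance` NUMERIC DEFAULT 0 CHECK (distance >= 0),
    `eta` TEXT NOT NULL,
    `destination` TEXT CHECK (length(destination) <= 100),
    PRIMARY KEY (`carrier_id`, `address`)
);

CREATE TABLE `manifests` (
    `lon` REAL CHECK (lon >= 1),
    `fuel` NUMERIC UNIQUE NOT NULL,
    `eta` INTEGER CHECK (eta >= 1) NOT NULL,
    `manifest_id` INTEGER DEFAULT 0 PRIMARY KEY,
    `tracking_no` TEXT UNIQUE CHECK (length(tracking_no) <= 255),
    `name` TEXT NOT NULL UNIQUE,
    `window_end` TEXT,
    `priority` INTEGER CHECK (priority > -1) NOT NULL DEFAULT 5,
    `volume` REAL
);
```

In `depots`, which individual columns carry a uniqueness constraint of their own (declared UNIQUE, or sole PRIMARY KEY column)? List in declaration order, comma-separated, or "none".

lon, lat, fuel, license

- depot_id: no UNIQUE or single-column PK constraint.
- window_end: part of a composite PRIMARY KEY — only the tuple is unique, not this column on its own.
- lon: declared UNIQUE → unique.
- lat: declared UNIQUE → unique.
- window_start: no UNIQUE or single-column PK constraint.
- destination: no UNIQUE or single-column PK constraint.
- tracking_no: part of a composite PRIMARY KEY — only the tuple is unique, not this column on its own.
- plate: no UNIQUE or single-column PK constraint.
- status: no UNIQUE or single-column PK constraint.
- fuel: declared UNIQUE → unique.
- license: declared UNIQUE → unique.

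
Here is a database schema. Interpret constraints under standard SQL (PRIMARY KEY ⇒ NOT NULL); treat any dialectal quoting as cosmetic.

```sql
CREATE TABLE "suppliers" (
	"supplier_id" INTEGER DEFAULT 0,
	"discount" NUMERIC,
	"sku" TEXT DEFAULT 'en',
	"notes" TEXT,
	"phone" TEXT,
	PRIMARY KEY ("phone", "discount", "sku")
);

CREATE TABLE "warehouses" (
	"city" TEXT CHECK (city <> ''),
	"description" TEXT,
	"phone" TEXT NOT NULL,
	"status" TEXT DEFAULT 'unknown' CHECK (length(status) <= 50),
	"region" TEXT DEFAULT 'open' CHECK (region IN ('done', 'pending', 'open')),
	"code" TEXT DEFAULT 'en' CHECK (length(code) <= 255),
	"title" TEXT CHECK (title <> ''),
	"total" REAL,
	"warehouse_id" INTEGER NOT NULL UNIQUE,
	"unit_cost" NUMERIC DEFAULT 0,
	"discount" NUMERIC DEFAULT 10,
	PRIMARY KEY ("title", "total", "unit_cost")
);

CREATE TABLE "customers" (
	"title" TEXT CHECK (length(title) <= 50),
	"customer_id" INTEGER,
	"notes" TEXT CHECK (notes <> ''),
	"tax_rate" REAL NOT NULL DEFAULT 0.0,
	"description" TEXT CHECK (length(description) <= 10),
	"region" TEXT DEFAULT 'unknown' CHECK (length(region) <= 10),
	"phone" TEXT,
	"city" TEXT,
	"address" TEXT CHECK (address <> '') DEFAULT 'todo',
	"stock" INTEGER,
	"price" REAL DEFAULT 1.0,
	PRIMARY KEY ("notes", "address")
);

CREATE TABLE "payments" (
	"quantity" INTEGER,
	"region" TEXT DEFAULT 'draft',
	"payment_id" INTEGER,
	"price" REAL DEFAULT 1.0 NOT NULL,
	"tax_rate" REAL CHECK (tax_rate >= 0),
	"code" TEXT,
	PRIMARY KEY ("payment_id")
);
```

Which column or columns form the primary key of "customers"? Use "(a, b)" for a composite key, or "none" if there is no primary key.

(notes, address)

A table-level PRIMARY KEY clause names 2 columns: notes, address.
This is a composite key — the combination is unique, not each column individually.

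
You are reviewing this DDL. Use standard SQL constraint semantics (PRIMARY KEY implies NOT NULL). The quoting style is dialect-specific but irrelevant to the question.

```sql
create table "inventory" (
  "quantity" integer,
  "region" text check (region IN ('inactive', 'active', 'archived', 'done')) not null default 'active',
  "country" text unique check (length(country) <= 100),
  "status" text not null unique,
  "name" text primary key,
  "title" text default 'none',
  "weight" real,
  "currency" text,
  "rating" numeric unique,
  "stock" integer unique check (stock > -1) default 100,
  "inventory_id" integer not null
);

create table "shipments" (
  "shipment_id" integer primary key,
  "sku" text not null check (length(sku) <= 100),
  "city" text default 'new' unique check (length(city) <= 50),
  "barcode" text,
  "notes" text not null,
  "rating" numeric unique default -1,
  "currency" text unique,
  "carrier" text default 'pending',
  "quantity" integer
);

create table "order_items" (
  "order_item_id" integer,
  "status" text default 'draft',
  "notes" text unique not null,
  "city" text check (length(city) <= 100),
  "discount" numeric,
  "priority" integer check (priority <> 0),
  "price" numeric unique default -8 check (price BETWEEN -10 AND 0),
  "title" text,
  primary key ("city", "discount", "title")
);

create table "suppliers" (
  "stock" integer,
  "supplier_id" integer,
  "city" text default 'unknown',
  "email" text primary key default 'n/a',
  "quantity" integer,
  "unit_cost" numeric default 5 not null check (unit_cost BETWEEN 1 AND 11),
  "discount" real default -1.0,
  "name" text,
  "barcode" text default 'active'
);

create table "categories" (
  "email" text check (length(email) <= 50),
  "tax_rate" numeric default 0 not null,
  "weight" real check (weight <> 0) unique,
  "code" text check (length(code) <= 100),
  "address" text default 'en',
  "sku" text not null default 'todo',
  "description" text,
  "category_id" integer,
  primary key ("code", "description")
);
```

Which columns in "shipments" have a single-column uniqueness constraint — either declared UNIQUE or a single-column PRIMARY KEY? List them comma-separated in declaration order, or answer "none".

shipment_id, city, rating, currency

- shipment_id: single-column PRIMARY KEY → unique.
- sku: no UNIQUE or single-column PK constraint.
- city: declared UNIQUE → unique.
- barcode: no UNIQUE or single-column PK constraint.
- notes: no UNIQUE or single-column PK constraint.
- rating: declared UNIQUE → unique.
- currency: declared UNIQUE → unique.
- carrier: no UNIQUE or single-column PK constraint.
- quantity: no UNIQUE or single-column PK constraint.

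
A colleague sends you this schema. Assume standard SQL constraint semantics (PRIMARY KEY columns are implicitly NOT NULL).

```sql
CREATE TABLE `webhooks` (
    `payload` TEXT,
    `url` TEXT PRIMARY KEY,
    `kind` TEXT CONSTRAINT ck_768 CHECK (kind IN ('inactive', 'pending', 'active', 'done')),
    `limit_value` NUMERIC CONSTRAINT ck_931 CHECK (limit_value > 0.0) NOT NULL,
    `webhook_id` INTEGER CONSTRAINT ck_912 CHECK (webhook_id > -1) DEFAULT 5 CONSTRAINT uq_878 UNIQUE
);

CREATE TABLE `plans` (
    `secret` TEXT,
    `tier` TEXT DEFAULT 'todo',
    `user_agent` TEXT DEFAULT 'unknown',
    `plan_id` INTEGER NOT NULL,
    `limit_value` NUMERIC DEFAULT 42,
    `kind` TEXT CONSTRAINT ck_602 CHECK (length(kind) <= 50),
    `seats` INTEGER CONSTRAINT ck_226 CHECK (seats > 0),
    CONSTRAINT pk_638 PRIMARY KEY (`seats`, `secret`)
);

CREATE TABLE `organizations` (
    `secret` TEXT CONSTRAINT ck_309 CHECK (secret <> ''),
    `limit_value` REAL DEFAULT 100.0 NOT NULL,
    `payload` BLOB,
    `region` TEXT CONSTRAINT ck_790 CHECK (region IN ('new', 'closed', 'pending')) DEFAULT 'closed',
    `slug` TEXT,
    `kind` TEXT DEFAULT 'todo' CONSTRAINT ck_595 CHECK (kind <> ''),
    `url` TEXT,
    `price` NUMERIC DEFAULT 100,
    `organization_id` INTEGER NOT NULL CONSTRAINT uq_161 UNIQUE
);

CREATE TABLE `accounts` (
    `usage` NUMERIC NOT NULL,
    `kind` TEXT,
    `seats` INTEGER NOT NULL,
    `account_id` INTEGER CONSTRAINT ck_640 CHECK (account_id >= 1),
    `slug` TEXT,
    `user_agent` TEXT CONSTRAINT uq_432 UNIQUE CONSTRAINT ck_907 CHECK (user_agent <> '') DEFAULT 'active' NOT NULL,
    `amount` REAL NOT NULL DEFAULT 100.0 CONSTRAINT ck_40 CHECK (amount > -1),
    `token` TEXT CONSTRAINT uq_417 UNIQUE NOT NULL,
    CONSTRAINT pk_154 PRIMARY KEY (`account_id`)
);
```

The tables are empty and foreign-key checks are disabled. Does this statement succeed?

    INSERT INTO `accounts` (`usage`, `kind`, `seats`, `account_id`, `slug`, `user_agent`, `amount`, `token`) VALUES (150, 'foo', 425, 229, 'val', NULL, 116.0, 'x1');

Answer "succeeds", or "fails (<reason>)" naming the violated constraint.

user_agent is explicitly set to NULL, but user_agent is declared NOT NULL.

fails (NOT NULL on user_agent)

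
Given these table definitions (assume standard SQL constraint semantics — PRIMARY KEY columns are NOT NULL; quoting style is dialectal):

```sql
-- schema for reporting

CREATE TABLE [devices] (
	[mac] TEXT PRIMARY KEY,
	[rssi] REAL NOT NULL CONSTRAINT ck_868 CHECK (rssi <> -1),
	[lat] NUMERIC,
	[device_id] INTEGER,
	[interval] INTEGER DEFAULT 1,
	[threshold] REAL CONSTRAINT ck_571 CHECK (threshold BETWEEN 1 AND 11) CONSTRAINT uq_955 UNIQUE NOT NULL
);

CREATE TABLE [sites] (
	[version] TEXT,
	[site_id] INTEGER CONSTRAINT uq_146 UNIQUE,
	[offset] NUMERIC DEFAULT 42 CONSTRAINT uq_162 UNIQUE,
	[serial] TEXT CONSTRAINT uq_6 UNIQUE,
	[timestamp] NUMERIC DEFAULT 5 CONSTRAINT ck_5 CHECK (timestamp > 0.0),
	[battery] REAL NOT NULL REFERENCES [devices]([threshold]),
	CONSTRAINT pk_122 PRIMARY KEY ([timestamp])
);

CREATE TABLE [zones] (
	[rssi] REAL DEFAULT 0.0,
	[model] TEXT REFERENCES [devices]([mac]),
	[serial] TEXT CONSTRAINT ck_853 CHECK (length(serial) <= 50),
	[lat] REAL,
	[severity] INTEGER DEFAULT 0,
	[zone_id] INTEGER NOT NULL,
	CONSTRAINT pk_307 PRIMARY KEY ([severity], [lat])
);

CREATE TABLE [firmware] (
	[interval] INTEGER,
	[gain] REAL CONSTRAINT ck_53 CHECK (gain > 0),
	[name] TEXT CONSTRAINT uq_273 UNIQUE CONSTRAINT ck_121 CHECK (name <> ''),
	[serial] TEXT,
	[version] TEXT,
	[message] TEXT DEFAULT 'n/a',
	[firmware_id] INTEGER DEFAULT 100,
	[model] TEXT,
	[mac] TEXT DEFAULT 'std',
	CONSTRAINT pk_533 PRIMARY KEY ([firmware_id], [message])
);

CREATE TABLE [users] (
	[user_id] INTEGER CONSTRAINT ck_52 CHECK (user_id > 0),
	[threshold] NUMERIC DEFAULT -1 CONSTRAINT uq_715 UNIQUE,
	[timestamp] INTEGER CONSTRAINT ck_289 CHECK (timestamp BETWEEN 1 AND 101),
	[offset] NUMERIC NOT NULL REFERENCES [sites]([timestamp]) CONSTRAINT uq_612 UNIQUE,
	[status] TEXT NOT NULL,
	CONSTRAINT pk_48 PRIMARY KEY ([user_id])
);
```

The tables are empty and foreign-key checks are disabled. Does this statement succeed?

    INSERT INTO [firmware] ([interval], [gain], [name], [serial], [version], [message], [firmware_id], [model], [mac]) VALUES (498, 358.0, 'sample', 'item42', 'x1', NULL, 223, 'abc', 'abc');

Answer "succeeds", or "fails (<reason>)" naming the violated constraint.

message is explicitly set to NULL, but message is part of the PRIMARY KEY (implied NOT NULL).

fails (NOT NULL on message)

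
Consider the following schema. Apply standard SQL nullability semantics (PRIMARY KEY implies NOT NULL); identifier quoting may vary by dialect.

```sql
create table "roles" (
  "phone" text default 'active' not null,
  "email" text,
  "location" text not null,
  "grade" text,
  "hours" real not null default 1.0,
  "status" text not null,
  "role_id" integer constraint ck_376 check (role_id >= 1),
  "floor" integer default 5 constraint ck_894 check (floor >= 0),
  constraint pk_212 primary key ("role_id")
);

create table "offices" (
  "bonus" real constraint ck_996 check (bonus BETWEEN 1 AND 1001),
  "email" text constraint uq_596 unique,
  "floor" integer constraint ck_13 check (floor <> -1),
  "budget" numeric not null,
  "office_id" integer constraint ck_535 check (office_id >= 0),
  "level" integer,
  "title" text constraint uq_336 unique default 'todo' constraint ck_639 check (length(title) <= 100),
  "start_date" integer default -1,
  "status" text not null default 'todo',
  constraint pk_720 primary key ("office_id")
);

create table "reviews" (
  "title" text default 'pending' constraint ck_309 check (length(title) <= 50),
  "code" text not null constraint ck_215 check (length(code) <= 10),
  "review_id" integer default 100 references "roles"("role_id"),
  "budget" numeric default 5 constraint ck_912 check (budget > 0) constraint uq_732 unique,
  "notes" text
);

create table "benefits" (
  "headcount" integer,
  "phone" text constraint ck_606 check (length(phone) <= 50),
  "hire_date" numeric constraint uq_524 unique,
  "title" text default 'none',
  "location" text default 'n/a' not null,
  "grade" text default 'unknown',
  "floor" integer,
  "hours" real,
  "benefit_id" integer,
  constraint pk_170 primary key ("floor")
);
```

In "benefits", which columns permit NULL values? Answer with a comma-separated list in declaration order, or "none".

headcount, phone, hire_date, title, grade, hours, benefit_id

- headcount: no NOT NULL constraint applies → nullable.
- phone: CHECK does not forbid NULL (a CHECK constraint passes when its expression is NULL) → nullable.
- hire_date: UNIQUE does not imply NOT NULL → nullable.
- title: DEFAULT only fills an omitted column; an explicit NULL is still allowed → nullable.
- location: declared NOT NULL → not nullable.
- grade: DEFAULT only fills an omitted column; an explicit NULL is still allowed → nullable.
- floor: part of the PRIMARY KEY, which implies NOT NULL → not nullable.
- hours: no NOT NULL constraint applies → nullable.
- benefit_id: no NOT NULL constraint applies → nullable.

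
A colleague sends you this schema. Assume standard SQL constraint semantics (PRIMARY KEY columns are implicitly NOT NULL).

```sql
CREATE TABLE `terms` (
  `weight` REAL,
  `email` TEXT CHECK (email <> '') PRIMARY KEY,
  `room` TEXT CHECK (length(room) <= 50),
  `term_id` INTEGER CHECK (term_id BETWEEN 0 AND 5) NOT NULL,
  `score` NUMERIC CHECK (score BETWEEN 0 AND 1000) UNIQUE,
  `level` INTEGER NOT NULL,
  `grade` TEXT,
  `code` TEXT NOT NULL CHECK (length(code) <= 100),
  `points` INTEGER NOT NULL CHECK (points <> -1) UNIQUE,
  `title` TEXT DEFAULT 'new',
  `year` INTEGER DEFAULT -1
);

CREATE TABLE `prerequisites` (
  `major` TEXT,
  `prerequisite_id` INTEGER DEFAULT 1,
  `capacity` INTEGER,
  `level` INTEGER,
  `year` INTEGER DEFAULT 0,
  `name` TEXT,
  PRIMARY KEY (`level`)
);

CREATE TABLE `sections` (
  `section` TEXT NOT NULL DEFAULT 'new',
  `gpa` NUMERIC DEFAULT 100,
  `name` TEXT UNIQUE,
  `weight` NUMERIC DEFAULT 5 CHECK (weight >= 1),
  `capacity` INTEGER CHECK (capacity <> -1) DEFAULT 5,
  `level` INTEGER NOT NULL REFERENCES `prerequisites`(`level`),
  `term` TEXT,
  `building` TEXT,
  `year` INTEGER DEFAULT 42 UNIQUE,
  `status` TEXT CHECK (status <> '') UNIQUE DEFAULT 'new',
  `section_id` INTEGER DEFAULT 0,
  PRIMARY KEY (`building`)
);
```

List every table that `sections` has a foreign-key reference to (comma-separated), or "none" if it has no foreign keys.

- level REFERENCES prerequisites(level).

prerequisites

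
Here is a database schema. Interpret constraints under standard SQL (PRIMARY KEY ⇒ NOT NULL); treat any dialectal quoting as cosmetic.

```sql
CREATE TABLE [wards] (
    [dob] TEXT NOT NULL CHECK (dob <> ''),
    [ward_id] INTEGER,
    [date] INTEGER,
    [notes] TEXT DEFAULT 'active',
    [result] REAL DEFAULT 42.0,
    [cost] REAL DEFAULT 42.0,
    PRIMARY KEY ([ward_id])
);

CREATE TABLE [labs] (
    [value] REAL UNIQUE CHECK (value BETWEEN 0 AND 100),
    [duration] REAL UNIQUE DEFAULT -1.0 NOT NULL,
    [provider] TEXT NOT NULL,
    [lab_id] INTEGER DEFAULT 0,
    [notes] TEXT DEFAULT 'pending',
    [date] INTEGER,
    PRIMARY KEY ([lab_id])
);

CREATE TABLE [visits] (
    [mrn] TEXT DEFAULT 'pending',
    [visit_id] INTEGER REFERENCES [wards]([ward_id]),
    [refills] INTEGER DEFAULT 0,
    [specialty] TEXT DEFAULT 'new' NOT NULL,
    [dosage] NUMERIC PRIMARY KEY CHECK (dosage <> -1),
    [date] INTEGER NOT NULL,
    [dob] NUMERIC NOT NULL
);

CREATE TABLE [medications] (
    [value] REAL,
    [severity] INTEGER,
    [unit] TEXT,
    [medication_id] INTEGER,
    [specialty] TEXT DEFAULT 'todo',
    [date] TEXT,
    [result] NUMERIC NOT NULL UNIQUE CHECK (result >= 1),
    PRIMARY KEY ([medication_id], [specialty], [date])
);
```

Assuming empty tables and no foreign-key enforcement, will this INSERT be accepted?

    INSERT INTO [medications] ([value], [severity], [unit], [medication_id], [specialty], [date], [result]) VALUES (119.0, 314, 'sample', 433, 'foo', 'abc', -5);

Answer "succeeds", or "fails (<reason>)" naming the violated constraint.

The value -5 for result violates CHECK (result >= 1).

fails (CHECK on result)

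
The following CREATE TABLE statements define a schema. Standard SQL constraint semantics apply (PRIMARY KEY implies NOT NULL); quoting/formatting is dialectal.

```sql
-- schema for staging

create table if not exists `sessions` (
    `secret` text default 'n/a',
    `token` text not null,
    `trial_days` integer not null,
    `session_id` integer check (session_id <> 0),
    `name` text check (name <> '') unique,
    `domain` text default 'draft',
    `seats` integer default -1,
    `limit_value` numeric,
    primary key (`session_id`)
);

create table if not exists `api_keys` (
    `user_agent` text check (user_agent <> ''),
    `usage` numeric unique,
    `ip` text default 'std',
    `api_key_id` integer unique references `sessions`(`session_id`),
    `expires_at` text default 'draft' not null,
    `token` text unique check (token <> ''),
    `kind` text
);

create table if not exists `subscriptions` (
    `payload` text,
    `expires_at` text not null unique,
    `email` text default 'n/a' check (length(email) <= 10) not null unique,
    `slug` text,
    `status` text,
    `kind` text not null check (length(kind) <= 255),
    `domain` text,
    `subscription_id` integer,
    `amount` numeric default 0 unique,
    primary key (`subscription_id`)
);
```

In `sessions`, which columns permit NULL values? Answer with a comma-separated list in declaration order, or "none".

- secret: DEFAULT only fills an omitted column; an explicit NULL is still allowed → nullable.
- token: declared NOT NULL → not nullable.
- trial_days: declared NOT NULL → not nullable.
- session_id: part of the PRIMARY KEY, which implies NOT NULL → not nullable.
- name: CHECK does not forbid NULL (a CHECK constraint passes when its expression is NULL) → nullable.
- domain: DEFAULT only fills an omitted column; an explicit NULL is still allowed → nullable.
- seats: DEFAULT only fills an omitted column; an explicit NULL is still allowed → nullable.
- limit_value: no NOT NULL constraint applies → nullable.

secret, name, domain, seats, limit_value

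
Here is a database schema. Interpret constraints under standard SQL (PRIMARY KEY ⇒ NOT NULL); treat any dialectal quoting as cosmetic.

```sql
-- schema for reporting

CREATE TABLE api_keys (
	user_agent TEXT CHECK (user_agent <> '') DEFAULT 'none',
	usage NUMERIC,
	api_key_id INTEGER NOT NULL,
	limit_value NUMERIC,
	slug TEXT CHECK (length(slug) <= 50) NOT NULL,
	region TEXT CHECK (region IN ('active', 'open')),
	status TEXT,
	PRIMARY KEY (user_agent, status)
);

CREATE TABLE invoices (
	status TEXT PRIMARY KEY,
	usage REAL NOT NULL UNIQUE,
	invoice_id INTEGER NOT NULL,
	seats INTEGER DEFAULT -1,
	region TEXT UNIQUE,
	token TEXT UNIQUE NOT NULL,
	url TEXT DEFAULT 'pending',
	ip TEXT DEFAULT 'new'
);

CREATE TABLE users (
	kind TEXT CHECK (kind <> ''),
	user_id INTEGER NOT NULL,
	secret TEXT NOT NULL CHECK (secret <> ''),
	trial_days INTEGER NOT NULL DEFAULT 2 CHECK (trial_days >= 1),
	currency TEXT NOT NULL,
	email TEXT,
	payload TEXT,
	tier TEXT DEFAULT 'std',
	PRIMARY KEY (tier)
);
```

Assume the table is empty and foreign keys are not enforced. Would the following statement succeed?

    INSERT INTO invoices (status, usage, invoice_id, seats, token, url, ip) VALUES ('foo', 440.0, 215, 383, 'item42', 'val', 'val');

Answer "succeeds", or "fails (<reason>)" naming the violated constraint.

succeeds

NOT NULL columns: invoice_id is supplied; status is supplied; token is supplied; usage is supplied.
No constraint is violated.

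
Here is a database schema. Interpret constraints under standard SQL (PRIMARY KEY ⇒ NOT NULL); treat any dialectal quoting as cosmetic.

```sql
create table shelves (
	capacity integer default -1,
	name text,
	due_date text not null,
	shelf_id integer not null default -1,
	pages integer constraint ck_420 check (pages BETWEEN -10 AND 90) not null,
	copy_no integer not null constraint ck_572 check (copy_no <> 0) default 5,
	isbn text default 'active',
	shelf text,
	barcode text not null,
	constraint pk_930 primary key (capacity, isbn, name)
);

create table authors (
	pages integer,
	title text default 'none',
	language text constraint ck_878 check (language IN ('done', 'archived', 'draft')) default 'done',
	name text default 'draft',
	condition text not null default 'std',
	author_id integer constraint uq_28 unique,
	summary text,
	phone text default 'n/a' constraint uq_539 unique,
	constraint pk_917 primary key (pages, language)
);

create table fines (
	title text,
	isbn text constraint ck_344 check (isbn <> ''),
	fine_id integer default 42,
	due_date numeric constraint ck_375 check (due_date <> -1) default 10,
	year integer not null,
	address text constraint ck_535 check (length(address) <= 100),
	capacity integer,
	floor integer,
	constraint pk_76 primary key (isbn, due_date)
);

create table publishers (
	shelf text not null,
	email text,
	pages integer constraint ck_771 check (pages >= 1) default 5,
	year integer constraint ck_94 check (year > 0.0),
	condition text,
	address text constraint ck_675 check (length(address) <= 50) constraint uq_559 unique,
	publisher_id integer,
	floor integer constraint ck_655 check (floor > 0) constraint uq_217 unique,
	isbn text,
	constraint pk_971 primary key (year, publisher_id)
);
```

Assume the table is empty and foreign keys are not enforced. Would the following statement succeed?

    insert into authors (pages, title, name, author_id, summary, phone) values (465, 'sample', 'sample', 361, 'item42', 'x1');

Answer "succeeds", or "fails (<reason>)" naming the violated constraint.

NOT NULL columns: condition defaults to 'std'; language defaults to 'done'; pages is supplied.
No constraint is violated.

succeeds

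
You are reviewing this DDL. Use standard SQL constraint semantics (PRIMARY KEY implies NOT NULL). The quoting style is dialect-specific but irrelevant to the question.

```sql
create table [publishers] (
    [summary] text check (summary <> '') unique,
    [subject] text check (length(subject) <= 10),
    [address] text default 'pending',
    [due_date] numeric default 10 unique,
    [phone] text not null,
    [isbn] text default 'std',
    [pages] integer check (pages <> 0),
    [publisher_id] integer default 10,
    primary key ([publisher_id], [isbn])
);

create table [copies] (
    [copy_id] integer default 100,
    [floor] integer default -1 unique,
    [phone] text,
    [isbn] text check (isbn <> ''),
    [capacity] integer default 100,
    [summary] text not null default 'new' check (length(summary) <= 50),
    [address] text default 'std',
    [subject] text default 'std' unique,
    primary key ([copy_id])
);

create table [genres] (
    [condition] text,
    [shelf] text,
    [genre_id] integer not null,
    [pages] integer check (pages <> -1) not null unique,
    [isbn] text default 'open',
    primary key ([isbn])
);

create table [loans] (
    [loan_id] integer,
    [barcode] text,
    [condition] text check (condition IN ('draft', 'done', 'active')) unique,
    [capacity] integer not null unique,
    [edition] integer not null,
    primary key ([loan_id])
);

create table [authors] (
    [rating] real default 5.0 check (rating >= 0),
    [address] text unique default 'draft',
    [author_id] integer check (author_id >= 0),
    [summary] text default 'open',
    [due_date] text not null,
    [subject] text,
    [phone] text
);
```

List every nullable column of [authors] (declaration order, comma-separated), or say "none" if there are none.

- rating: CHECK does not forbid NULL (a CHECK constraint passes when its expression is NULL) → nullable.
- address: UNIQUE does not imply NOT NULL → nullable.
- author_id: CHECK does not forbid NULL (a CHECK constraint passes when its expression is NULL) → nullable.
- summary: DEFAULT only fills an omitted column; an explicit NULL is still allowed → nullable.
- due_date: declared NOT NULL → not nullable.
- subject: no NOT NULL constraint applies → nullable.
- phone: no NOT NULL constraint applies → nullable.

rating, address, author_id, summary, subject, phone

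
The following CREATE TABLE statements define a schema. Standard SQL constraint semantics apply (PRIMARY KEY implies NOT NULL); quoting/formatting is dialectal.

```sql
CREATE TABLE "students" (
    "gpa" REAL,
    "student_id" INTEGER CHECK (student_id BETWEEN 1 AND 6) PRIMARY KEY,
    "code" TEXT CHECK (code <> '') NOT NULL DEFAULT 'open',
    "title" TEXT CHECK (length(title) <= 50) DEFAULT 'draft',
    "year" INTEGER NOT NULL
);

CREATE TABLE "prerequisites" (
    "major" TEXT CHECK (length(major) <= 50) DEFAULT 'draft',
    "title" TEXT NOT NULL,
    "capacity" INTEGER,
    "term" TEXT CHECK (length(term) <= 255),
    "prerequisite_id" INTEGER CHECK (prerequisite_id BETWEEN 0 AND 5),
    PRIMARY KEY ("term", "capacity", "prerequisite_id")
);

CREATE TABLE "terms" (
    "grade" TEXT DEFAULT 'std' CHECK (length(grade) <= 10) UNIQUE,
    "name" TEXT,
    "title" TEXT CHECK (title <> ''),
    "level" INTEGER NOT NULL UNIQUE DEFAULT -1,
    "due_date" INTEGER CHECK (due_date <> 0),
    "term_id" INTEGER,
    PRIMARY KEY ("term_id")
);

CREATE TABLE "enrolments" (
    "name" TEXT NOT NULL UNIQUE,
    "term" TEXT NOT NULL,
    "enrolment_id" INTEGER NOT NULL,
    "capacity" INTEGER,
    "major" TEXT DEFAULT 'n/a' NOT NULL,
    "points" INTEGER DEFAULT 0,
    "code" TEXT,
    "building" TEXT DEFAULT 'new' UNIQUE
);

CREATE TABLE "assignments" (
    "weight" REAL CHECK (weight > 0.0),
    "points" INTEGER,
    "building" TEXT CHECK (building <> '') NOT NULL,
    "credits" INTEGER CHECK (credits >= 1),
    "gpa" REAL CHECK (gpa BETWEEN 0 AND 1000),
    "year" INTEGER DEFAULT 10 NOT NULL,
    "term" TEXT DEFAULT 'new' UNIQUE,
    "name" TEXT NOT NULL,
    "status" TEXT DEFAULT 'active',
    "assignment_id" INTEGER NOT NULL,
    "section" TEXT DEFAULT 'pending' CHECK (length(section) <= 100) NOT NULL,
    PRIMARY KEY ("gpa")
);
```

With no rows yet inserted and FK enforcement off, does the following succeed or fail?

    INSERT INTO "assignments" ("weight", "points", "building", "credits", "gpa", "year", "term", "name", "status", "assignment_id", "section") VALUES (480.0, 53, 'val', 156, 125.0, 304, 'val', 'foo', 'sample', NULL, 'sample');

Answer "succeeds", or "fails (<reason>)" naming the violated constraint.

assignment_id is explicitly set to NULL, but assignment_id is declared NOT NULL.

fails (NOT NULL on assignment_id)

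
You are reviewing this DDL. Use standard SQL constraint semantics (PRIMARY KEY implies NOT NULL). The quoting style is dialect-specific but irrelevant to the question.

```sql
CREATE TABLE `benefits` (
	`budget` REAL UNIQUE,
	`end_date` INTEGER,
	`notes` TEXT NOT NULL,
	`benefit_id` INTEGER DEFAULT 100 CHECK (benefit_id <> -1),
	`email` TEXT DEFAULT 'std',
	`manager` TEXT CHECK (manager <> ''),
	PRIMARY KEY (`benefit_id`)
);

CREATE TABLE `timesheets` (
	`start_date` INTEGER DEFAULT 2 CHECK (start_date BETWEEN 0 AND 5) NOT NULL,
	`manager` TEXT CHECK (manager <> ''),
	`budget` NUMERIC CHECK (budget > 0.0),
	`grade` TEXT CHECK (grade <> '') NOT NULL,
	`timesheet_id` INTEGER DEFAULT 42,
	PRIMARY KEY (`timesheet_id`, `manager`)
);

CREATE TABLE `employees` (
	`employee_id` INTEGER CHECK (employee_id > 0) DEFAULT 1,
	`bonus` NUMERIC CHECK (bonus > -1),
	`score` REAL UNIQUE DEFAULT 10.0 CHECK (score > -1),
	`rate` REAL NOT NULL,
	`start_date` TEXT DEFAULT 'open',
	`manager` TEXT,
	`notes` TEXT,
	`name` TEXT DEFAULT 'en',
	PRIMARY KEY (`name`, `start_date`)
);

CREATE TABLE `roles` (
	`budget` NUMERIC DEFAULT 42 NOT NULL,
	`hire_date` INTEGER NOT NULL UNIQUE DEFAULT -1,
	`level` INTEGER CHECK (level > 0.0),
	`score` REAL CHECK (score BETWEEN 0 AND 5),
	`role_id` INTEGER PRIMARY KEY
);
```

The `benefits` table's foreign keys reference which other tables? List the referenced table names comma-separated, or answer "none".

none

No column in benefits has a REFERENCES clause.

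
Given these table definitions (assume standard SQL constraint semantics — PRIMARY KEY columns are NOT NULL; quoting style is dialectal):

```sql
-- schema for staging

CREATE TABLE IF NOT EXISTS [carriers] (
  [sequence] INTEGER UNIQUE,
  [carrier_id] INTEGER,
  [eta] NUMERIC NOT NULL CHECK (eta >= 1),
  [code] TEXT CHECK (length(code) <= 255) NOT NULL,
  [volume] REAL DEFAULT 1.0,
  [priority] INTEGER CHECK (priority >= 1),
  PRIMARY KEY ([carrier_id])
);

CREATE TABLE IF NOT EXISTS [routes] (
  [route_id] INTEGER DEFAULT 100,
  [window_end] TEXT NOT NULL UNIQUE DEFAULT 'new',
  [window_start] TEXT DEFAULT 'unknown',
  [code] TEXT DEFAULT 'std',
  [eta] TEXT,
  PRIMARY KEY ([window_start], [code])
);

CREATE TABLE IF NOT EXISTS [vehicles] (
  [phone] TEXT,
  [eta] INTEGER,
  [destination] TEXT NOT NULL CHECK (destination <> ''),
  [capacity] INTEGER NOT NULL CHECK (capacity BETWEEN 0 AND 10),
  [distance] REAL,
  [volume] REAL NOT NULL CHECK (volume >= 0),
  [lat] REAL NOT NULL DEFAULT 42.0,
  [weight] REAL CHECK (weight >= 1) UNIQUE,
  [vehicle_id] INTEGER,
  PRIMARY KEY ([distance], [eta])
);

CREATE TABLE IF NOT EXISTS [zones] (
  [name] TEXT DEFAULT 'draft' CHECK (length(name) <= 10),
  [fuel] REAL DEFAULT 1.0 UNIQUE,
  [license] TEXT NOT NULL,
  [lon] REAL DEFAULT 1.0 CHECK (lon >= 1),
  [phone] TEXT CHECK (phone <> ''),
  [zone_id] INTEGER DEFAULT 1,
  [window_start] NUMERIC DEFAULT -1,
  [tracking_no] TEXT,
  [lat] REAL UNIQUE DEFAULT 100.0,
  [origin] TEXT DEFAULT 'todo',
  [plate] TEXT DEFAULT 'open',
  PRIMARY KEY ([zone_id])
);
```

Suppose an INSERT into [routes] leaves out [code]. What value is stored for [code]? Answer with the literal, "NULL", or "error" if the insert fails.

'std'

code has an explicit DEFAULT 'std'.
When the column is omitted from an INSERT, that default is used.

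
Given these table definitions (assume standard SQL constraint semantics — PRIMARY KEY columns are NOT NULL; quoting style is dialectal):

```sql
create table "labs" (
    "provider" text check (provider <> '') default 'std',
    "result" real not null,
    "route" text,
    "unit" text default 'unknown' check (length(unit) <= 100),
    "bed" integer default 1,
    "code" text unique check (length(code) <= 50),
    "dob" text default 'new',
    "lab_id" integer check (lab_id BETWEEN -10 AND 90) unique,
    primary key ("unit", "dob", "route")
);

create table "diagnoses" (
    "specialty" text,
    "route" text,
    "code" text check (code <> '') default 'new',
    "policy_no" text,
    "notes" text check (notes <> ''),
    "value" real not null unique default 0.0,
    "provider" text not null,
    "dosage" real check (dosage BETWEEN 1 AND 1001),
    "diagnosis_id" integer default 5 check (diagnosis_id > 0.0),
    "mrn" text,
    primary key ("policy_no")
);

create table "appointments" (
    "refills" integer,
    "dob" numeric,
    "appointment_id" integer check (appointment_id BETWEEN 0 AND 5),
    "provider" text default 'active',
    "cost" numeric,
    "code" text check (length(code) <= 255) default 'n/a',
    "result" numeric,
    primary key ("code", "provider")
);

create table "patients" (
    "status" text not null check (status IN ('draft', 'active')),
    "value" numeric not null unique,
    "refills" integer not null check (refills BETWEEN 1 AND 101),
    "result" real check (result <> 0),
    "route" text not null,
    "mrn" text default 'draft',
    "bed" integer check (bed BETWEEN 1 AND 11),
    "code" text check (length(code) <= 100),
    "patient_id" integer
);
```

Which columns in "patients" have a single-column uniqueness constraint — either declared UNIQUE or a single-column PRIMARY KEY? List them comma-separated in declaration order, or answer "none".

- status: no UNIQUE or single-column PK constraint.
- value: declared UNIQUE → unique.
- refills: no UNIQUE or single-column PK constraint.
- result: no UNIQUE or single-column PK constraint.
- route: no UNIQUE or single-column PK constraint.
- mrn: no UNIQUE or single-column PK constraint.
- bed: no UNIQUE or single-column PK constraint.
- code: no UNIQUE or single-column PK constraint.
- patient_id: no UNIQUE or single-column PK constraint.

value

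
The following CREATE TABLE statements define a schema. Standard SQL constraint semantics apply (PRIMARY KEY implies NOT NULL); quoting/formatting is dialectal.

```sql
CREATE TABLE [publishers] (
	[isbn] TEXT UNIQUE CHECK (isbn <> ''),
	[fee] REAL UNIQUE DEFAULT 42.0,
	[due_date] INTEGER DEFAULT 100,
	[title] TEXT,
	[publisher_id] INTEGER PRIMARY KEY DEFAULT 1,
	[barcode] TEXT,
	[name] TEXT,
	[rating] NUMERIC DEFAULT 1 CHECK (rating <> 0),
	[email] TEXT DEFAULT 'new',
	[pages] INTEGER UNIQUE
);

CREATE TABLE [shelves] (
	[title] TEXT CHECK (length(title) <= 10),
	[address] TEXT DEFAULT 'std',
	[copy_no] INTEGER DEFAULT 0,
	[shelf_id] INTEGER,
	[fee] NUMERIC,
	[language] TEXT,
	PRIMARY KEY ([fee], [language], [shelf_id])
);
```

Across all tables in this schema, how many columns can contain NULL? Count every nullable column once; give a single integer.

publishers: 9 nullable (isbn, fee, due_date, title, barcode, name, rating, email, pages — PK (publisher_id) and explicit NOT NULL columns excluded).
shelves: 3 nullable (title, address, copy_no — PK (fee, language, shelf_id) and explicit NOT NULL columns excluded).
Total: 9 + 3 = 12.

12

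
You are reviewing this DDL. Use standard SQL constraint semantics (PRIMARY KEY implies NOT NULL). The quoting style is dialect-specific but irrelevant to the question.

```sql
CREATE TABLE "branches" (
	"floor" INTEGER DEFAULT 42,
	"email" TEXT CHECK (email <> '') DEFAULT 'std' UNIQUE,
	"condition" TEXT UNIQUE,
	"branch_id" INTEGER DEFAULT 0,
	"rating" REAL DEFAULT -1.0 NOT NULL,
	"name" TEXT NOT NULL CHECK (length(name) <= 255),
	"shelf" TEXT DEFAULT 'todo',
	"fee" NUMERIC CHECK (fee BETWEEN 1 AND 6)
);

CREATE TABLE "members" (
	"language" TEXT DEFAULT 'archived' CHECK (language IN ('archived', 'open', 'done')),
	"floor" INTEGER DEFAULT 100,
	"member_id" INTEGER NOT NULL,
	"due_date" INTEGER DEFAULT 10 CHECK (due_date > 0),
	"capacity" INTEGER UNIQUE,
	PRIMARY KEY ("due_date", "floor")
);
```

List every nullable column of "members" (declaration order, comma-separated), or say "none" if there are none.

language, capacity

- language: CHECK does not forbid NULL (a CHECK constraint passes when its expression is NULL) → nullable.
- floor: part of the PRIMARY KEY, which implies NOT NULL → not nullable.
- member_id: declared NOT NULL → not nullable.
- due_date: part of the PRIMARY KEY, which implies NOT NULL → not nullable.
- capacity: UNIQUE does not imply NOT NULL → nullable.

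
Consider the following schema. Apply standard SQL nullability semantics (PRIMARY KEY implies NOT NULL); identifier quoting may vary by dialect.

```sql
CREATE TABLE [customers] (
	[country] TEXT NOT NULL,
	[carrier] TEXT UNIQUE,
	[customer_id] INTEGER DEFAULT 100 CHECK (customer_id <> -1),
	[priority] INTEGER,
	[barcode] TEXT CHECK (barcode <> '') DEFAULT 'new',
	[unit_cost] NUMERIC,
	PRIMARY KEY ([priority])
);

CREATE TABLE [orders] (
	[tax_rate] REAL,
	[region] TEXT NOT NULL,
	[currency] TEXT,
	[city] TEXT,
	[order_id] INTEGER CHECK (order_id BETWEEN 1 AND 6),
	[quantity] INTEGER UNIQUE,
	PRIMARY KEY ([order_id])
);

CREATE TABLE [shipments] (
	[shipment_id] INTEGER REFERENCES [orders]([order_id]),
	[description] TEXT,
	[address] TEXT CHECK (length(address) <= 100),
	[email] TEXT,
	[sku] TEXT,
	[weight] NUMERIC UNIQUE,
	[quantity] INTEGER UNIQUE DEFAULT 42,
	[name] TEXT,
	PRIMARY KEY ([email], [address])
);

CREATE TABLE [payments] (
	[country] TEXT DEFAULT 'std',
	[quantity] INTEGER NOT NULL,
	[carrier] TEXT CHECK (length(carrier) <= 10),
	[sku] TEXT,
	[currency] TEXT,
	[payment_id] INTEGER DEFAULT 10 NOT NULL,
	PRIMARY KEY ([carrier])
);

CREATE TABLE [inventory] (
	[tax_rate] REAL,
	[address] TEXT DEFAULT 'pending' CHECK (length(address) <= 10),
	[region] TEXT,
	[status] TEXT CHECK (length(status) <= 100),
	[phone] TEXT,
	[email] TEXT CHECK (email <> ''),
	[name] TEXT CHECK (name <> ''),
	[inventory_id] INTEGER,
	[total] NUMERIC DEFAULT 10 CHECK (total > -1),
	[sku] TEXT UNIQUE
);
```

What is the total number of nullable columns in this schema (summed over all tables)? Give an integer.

27

customers: 4 nullable (carrier, customer_id, barcode, unit_cost — PK (priority) and explicit NOT NULL columns excluded).
orders: 4 nullable (tax_rate, currency, city, quantity — PK (order_id) and explicit NOT NULL columns excluded).
shipments: 6 nullable (shipment_id, description, sku, weight, quantity, name — PK (email, address) and explicit NOT NULL columns excluded).
payments: 3 nullable (country, sku, currency — PK (carrier) and explicit NOT NULL columns excluded).
inventory: 10 nullable (tax_rate, address, region, status, phone, email, name, inventory_id, total, sku — PK none and explicit NOT NULL columns excluded).
Total: 4 + 4 + 6 + 3 + 10 = 27.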